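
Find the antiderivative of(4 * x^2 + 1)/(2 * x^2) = 2*x - 1/(2*x) + C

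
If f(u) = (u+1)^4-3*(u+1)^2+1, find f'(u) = 4*u^3 + 12*u^2 + 6*u - 2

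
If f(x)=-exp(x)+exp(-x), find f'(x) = (-exp(2*x) - 1)*exp(-x)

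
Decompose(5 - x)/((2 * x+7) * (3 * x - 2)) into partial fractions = 13/(25*(3*x - 2)) - 17/(25*(2*x + 7))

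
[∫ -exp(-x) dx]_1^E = -exp(-1) + exp(-E)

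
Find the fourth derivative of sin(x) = sin(x)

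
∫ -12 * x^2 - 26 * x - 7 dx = -4*x^3 - 13*x^2 - 7*x + C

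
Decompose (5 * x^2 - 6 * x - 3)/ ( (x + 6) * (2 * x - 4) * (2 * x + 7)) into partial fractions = -317/(110*(2*x + 7)) + 213/(80*(x + 6)) + 5/(176*(x - 2))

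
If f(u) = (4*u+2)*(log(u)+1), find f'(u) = (4*u*log(u) + 8*u + 2)/u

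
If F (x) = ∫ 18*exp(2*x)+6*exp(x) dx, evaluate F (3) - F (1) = -(1 + 3*E)^2 + (1 + 3*exp(3))^2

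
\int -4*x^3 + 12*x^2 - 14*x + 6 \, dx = -x^4 + 4*x^3 - 7*x^2 + 6*x + C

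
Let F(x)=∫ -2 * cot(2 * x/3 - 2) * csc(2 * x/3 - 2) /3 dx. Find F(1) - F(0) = -csc(4/3) + csc(2)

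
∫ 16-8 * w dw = -4*w^2 + 16*w + C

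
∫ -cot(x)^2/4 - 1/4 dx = cot(x)/4 + C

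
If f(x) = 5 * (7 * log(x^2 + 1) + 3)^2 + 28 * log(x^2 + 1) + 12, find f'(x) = (980*x*log(x^2 + 1) + 476*x)/(x^2 + 1)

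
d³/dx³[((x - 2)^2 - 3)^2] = 24*x - 48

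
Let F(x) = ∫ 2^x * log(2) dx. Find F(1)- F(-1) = 3/2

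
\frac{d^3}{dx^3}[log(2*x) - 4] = 2/x^3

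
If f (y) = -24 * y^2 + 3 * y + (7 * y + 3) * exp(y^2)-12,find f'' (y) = 28*y^3*exp(y^2) + 12*y^2*exp(y^2) + 42*y*exp(y^2) + 6*exp(y^2) - 48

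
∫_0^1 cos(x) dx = sin(1)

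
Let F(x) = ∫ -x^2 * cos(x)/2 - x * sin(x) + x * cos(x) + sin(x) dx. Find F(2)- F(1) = -sin(1)/2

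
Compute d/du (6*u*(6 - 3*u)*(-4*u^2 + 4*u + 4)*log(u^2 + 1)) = (288*u^5*log(u^2 + 1) + 144*u^5 - 648*u^4*log(u^2 + 1) - 432*u^4 + 432*u^3*log(u^2 + 1) + 144*u^3 - 504*u^2*log(u^2 + 1) + 288*u^2 + 144*u*log(u^2 + 1) + 144*log(u^2 + 1))/(u^2 + 1)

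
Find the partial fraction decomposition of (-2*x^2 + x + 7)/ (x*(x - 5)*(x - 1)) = -3/(2*(x - 1)) - 19/(10*(x - 5)) + 7/(5*x)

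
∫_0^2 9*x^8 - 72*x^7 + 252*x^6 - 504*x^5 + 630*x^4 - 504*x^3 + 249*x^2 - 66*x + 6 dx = 0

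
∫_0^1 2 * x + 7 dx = 8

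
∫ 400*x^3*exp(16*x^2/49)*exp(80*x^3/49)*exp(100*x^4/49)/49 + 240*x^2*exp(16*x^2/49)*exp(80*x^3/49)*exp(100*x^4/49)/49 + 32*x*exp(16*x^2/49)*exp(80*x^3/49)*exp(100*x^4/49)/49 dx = exp(4*x^2*(5*x + 2)^2/49) + C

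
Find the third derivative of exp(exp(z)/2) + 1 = exp(z + exp(z)/2)/2 + 3*exp(2*z + exp(z)/2)/4 + exp(3*z + exp(z)/2)/8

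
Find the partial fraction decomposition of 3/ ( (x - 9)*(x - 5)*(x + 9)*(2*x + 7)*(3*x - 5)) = 243/(218240*(3*x - 5)) - 48/(144925*(2*x + 7)) + 1/(29568*(x + 9)) - 3/(9520*(x - 5)) + 1/(13200*(x - 9))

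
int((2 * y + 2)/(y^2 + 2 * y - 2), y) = log(2*y^2 + 4*y - 4) + C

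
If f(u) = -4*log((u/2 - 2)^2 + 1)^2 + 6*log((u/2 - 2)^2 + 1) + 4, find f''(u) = (16*u^2*log(u^2/4 - 2*u + 5) - 44*u^2 - 128*u*log(u^2/4 - 2*u + 5) + 352*u + 192*log(u^2/4 - 2*u + 5) - 656)/(u^4 - 16*u^3 + 104*u^2 - 320*u + 400)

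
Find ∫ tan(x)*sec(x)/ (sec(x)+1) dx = log(sec(x) + 1) + C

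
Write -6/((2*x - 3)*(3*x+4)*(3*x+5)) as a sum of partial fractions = -18/(19*(3*x + 5)) + 18/(17*(3*x + 4)) - 24/(323*(2*x - 3))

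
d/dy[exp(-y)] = -exp(-y)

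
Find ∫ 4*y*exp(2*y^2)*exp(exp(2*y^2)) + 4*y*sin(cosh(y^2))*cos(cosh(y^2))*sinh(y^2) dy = exp(exp(2*y^2)) + sin(cosh(y^2))^2 + C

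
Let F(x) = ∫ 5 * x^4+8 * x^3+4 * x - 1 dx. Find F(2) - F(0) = 70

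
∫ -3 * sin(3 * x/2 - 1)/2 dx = cos(3*x/2 - 1) + C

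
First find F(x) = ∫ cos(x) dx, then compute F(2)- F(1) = -sin(1) + sin(2)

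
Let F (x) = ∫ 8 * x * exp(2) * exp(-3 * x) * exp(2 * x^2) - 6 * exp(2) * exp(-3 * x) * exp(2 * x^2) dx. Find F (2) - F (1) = -2*E + 2*exp(4)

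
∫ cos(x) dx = sin(x) + C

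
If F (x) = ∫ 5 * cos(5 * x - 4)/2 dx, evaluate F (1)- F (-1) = sin(9)/2 + sin(1)/2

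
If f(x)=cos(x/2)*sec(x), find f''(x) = (22*cos(x/2) - 9*cos(3*x/2) - cos(5*x/2))/(4*(3*cos(x) + cos(3*x)))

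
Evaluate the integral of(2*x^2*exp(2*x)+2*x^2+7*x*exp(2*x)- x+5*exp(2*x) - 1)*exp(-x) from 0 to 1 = -7*exp(-1) + 7*E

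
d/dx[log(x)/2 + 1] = 1/(2*x)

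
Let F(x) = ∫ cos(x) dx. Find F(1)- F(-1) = 2*sin(1)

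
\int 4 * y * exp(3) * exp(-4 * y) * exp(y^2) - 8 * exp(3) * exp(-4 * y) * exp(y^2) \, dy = 2*exp((y - 2)^2 - 1) + C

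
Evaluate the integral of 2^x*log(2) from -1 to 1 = 3/2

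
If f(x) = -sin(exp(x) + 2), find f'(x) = -exp(x)*cos(exp(x) + 2)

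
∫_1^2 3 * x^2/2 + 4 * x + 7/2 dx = 13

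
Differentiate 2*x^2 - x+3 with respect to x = 4*x - 1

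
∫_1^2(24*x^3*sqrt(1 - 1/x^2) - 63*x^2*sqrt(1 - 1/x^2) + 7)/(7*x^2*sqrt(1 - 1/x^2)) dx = -27/7 + pi/3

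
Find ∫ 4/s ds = 4*log(3*s) + C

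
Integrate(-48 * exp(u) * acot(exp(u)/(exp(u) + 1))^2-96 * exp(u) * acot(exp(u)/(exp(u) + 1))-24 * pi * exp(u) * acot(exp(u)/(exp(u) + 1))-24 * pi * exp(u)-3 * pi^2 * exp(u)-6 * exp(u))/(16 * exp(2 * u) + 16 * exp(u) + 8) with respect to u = (4*acot(exp(u)/(exp(u) + 1)) + pi)^3/32 + 3*(4*acot(exp(u)/(exp(u) + 1)) + pi)^2/8 + 3*acot(exp(u)/(exp(u) + 1))/4 + C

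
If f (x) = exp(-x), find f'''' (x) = exp(-x)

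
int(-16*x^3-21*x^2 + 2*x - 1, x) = -4*x^4 - 7*x^3 + x^2 - x + C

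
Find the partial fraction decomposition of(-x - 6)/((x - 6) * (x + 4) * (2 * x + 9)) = -2/(7*(2*x + 9)) + 1/(5*(x + 4)) - 2/(35*(x - 6))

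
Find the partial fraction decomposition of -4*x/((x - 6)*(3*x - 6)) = 2/(3*(x - 2)) - 2/(x - 6)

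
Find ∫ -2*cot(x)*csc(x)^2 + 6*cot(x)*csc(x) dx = (csc(x) - 3)^2 + C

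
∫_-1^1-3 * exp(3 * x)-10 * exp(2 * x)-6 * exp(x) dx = -(2 + E)^3 - (exp(-1) + 2)^2 - 2*exp(-1) + 2*E + (exp(-1) + 2)^3 + (2 + E)^2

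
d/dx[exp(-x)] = -exp(-x)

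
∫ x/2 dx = x^2/4 + C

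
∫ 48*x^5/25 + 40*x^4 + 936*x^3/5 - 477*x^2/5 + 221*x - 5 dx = 8*x^6/25 + 8*x^5 + 234*x^4/5 - 159*x^3/5 + 221*x^2/2 - 5*x + C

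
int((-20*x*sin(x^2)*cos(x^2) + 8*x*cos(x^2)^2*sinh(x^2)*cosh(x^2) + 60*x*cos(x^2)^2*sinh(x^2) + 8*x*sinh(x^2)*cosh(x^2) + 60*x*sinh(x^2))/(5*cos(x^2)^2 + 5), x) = log(cos(x^2)^2 + 1) + 6*cosh(x^2) + cosh(2*x^2)/5 + C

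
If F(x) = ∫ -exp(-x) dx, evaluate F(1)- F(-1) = -E + exp(-1)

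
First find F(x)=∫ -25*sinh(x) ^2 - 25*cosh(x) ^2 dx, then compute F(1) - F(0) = -25*sinh(2)/2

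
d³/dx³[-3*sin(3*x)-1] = 81*cos(3*x)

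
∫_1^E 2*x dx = -1 + exp(2)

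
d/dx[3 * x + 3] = 3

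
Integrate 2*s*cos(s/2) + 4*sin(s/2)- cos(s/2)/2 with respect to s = (4*s - 1)*sin(s/2) + C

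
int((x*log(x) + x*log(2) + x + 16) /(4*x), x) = (x + 16)*log(2*x)/4 + C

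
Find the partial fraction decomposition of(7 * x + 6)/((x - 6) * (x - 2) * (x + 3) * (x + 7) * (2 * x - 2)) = -43/(7488*(x + 7)) + 1/(96*(x + 3)) + 13/(320*(x - 1)) - 1/(18*(x - 2)) + 2/(195*(x - 6))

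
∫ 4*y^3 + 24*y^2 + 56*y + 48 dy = y^4 + 8*y^3 + 28*y^2 + 48*y + C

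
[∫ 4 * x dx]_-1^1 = 0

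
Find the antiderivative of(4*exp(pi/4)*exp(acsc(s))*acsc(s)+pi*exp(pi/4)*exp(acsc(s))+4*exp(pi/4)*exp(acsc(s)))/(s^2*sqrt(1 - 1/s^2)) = (-4*acsc(s) - pi)*exp(acsc(s) + pi/4) + C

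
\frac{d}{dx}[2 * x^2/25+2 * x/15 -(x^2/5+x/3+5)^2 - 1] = -4*x^3/25 - 2*x^2/5 - 914*x/225 - 16/5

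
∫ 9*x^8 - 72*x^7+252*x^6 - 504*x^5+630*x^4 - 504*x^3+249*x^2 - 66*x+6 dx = x^9 - 9*x^8 + 36*x^7 - 84*x^6 + 126*x^5 - 126*x^4 + 83*x^3 - 33*x^2 + 6*x + C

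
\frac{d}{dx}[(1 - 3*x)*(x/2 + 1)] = -3*x - 5/2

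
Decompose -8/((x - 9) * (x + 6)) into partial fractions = 8/(15*(x + 6)) - 8/(15*(x - 9))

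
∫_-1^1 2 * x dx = 0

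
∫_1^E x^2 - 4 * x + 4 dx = (-2 + E)^3/3 + 1/3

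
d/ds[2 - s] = -1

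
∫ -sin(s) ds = cos(s) + C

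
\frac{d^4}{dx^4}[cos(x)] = cos(x)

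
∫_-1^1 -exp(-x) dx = -E + exp(-1)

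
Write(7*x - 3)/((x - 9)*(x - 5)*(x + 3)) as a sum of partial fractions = -1/(4*(x + 3)) - 1/(x - 5) + 5/(4*(x - 9))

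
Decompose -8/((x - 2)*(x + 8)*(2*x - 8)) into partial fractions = -1/(30*(x + 8)) + 1/(5*(x - 2)) - 1/(6*(x - 4))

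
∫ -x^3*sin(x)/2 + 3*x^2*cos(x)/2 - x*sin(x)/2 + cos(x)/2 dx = x*(x^2 + 1)*cos(x)/2 + C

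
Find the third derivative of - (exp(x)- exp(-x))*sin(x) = 2*sqrt(2)*(-exp(2*x)*cos(x + pi/4) + sin(x + pi/4))*exp(-x)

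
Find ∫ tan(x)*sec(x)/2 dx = sec(x)/2 + C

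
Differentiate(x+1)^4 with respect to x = 4*x^3 + 12*x^2 + 12*x + 4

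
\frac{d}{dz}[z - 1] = 1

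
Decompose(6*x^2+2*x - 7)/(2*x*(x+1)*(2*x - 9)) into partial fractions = 247/(99*(2*x - 9)) - 3/(22*(x + 1)) + 7/(18*x)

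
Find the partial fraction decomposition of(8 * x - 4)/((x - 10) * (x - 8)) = -30/(x - 8) + 38/(x - 10)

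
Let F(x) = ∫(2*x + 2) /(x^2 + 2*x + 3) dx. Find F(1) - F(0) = -log(3) + log(6)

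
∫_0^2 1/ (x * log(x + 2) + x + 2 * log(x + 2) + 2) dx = -log(log(2) + 1) + log(1 + log(4))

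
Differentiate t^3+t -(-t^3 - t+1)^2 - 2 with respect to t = -6*t^5 - 8*t^3 + 9*t^2 - 2*t + 3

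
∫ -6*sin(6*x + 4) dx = cos(6*x + 4) + C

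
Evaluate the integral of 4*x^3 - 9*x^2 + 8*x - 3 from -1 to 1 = -12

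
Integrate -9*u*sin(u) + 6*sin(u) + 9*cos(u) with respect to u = (9*u - 6)*cos(u) + C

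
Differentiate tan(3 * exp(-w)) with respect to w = -3*exp(-w)/cos(3*exp(-w))^2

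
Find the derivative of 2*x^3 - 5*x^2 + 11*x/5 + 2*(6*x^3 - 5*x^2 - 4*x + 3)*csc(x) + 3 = -12*x^3*cot(x)*csc(x) + 10*x^2*cot(x)*csc(x) + 36*x^2*csc(x) + 6*x^2 + 8*x*cot(x)*csc(x) - 20*x*csc(x) - 10*x - 6*cot(x)*csc(x) - 8*csc(x) + 11/5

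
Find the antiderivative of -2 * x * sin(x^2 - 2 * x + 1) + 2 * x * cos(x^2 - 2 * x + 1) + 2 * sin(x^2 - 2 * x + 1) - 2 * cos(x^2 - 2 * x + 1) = sin((x - 1)^2) + cos((x - 1)^2) + C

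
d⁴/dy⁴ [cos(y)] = cos(y)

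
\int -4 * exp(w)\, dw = -4*exp(w) + C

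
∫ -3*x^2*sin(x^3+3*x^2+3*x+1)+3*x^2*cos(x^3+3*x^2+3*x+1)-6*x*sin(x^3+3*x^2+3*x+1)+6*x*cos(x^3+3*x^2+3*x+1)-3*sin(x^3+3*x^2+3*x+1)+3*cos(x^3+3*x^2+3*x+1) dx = sin((x + 1)^3) + cos((x + 1)^3) + C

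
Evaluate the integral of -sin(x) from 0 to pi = -2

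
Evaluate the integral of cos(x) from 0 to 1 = sin(1)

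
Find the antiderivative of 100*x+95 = 50*x^2 + 95*x + C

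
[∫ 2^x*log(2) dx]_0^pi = -1 + 2^pi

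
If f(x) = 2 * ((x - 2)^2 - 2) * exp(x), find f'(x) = 2*x^2*exp(x) - 4*x*exp(x) - 4*exp(x)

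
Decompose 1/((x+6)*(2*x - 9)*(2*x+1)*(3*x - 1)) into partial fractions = -27/(2375*(3*x - 1)) + 2/(275*(2*x + 1)) + 2/(2625*(2*x - 9)) - 1/(4389*(x + 6))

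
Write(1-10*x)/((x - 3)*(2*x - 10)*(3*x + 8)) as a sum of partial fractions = 249/(782*(3*x + 8)) + 29/(68*(x - 3)) - 49/(92*(x - 5))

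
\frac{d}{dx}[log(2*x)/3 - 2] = 1/(3*x)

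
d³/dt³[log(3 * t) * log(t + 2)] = (2*t^3*log(t) + 2*t^3*log(t + 2) - 6*t^3 + 2*t^3*log(3) + 12*t^2*log(t + 2) - 18*t^2 + 24*t*log(t + 2) - 12*t + 16*log(t + 2))/(t^6 + 6*t^5 + 12*t^4 + 8*t^3)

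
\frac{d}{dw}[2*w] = 2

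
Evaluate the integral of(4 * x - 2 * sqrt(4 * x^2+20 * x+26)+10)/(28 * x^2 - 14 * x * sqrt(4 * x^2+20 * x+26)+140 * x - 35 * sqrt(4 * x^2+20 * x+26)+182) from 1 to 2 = log(-9 + sqrt(82))/7 - log(-7 + 5*sqrt(2))/7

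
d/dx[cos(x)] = -sin(x)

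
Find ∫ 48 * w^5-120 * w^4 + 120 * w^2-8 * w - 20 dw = 8*w^6 - 24*w^5 + 40*w^3 - 4*w^2 - 20*w + C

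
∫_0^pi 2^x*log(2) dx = -1 + 2^pi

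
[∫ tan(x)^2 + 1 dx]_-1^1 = 2*tan(1)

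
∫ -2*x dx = -x^2 + C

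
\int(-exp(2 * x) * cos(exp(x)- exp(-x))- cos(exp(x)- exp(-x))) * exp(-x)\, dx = -sin(2*sinh(x)) + C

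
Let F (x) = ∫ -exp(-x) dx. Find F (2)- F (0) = -1 + exp(-2)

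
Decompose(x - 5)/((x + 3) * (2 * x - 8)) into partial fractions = 4/(7*(x + 3)) - 1/(14*(x - 4))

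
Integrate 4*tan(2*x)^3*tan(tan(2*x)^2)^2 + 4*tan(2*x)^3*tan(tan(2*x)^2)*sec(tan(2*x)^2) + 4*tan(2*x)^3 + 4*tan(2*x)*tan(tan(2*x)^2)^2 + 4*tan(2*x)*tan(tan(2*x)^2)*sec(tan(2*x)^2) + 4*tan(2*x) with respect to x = tan(tan(2*x)^2) + sec(tan(2*x)^2) + C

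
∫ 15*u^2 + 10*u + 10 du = 5*u^3 + 5*u^2 + 10*u + C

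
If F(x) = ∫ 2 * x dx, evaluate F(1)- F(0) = 1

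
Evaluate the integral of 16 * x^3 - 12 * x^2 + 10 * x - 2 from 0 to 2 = 48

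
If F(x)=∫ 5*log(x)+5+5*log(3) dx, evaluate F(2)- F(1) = -5*log(3) + 10*log(6)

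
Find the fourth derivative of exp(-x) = exp(-x)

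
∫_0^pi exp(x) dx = -1 + exp(pi)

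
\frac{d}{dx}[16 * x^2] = 32*x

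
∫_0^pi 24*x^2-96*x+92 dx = -4*pi + (-4 + 2*pi)^3 + 64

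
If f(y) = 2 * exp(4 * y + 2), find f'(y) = 8*exp(4*y + 2)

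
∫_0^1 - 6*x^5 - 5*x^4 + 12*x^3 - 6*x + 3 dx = 1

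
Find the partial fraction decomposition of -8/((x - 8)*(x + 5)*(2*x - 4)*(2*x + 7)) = -32/(759*(2*x + 7)) + 4/(273*(x + 5)) + 2/(231*(x - 2)) - 2/(897*(x - 8))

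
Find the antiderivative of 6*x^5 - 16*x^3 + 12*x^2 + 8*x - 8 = x^6 - 4*x^4 + 4*x^3 + 4*x^2 - 8*x + C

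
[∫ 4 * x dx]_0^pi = 2*pi^2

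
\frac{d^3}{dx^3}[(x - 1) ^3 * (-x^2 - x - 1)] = -60*x^2 + 48*x - 6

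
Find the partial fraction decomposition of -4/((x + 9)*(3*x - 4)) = -12/(31*(3*x - 4)) + 4/(31*(x + 9))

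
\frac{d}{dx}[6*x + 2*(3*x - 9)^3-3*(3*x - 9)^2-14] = 162*x^2 - 1026*x + 1626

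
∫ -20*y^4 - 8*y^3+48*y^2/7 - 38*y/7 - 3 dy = -4*y^5 - 2*y^4 + 16*y^3/7 - 19*y^2/7 - 3*y + C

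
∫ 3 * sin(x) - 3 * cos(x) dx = -3*sqrt(2)*sin(x + pi/4) + C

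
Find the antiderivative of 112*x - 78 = 56*x^2 - 78*x + C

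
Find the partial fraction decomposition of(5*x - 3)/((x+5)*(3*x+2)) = -19/(13*(3*x + 2)) + 28/(13*(x + 5))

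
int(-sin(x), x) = cos(x) + C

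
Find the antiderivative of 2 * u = u^2 + C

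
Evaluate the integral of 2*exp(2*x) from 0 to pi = -1 + exp(2*pi)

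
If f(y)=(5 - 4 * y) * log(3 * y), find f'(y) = (-4*y*log(y) - 4*y*log(3) - 4*y + 5)/y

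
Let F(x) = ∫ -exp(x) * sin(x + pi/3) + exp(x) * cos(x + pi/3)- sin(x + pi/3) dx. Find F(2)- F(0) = (1 + exp(2))*cos(pi/3 + 2) - 1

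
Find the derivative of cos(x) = -sin(x)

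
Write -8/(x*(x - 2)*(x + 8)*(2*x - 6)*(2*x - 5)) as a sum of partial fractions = 64/(105*(2*x - 5)) - 1/(4620*(x + 8)) - 1/(5*(x - 2)) - 4/(33*(x - 3)) + 1/(60*x)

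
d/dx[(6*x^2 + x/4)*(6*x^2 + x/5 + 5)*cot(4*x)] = -144*x^4/sin(4*x)^2 + 144*x^3/tan(4*x) - 54*x^3/(5*sin(4*x)^2) + 81*x^2/(10*tan(4*x)) - 601*x^2/(5*sin(4*x)^2) + 601*x/(10*tan(4*x)) - 5*x/sin(4*x)^2 + 5/(4*tan(4*x))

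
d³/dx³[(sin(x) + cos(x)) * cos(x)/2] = -2*sqrt(2)*cos(2*x + pi/4)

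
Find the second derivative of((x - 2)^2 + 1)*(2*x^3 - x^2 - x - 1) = 40*x^3 - 108*x^2 + 78*x - 4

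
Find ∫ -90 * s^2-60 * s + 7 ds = -30*s^3 - 30*s^2 + 7*s + C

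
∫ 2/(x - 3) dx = 2*log(x - 3) + C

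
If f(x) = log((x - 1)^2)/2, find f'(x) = 1/(x - 1)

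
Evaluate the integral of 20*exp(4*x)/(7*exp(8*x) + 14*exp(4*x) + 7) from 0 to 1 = -5/14 + 5*exp(4)/(7*(1 + exp(4)))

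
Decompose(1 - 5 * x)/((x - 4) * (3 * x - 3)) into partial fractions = 4/(9*(x - 1)) - 19/(9*(x - 4))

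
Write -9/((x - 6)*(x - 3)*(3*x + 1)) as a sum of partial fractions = -81/(190*(3*x + 1)) + 3/(10*(x - 3)) - 3/(19*(x - 6))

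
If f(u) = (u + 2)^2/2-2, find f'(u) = u + 2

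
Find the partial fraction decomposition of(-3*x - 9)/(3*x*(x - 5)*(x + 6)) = 1/(22*(x + 6)) - 8/(55*(x - 5)) + 1/(10*x)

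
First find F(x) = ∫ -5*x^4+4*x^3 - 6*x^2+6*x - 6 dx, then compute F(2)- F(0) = -32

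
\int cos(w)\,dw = sin(w) + C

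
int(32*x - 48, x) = 16*x^2 - 48*x + C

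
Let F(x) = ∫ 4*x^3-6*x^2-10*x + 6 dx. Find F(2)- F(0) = -8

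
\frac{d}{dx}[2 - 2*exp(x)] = -2*exp(x)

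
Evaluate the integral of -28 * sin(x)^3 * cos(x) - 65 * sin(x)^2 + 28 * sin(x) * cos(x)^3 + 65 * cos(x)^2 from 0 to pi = 0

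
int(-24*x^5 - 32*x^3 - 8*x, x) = -4*x^6 - 8*x^4 - 4*x^2 + C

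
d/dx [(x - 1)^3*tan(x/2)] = (x - 1)^2*(x/(2*cos(x/2)^2) + 3*tan(x/2) - 1/(2*cos(x/2)^2))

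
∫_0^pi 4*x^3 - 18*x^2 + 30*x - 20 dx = -12 + (-2 + pi)^2*(2 + (-1 + pi)^2)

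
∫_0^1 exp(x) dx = -1 + E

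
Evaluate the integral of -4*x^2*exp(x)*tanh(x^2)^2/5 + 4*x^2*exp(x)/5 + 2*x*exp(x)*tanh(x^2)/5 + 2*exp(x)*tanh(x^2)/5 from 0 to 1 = 2*E*tanh(1)/5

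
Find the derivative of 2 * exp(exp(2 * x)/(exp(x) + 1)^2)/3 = 4*exp(2*x + exp(2*x)/(exp(2*x) + 2*exp(x) + 1))/(3*exp(3*x) + 9*exp(2*x) + 9*exp(x) + 3)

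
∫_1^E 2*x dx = -1 + exp(2)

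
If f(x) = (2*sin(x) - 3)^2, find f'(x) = 4*(2*sin(x) - 3)*cos(x)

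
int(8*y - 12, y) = 4*y^2 - 12*y + C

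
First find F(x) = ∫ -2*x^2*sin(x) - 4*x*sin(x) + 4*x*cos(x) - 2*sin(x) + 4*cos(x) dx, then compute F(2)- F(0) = 18*cos(2) - 2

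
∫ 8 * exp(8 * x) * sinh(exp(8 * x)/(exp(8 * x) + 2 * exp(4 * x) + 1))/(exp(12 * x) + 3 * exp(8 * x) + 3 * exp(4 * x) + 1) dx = cosh(exp(8*x)/(exp(4*x) + 1)^2) + C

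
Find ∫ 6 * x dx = 3*x^2 + C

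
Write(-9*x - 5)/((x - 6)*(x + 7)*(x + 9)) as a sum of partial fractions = 38/(15*(x + 9)) - 29/(13*(x + 7)) - 59/(195*(x - 6))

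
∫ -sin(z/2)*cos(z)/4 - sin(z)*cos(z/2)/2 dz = cos(z/2)*cos(z)/2 + C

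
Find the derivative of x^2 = 2*x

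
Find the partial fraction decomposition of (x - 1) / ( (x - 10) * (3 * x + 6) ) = 1/(12*(x + 2)) + 1/(4*(x - 10))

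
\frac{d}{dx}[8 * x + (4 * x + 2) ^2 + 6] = 32*x + 24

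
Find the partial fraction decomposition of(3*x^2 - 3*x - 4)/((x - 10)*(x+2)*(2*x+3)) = -29/(23*(2*x + 3)) + 7/(6*(x + 2)) + 133/(138*(x - 10))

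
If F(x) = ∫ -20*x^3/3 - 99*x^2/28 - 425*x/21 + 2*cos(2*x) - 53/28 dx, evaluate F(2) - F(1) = -131/2 - sin(2) + sin(4)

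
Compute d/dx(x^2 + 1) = 2*x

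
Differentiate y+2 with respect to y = 1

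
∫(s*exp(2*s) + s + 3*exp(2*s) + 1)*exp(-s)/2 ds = (s + 2)*sinh(s) + C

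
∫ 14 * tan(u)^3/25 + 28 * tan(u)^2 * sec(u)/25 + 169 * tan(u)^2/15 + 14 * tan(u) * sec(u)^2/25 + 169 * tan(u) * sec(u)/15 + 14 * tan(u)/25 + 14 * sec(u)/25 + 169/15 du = 7*(tan(u) + sec(u) + 20)^2/25 + tan(u)/15 + sec(u)/15 + C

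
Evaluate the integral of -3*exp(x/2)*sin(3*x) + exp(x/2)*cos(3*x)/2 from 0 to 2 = -1 + E*cos(6)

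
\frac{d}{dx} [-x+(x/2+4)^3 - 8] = 3*x^2/8 + 6*x + 23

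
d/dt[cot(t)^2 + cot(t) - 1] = -(1 + 2*cos(t)/sin(t))/sin(t)^2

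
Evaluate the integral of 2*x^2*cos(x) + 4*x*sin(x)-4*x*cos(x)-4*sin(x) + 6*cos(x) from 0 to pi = 0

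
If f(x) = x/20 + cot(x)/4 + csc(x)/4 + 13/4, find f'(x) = -cot(x)^2/4 - cot(x)*csc(x)/4 - 1/5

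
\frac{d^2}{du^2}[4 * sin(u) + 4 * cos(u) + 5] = -4*sin(u) - 4*cos(u)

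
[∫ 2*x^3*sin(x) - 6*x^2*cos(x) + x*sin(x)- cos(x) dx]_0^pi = pi + 2*pi^3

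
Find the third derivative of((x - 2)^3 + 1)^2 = 120*x^3 - 720*x^2 + 1440*x - 948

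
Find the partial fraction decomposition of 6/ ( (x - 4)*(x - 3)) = -6/(x - 3) + 6/(x - 4)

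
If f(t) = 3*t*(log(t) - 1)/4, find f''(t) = 3/(4*t)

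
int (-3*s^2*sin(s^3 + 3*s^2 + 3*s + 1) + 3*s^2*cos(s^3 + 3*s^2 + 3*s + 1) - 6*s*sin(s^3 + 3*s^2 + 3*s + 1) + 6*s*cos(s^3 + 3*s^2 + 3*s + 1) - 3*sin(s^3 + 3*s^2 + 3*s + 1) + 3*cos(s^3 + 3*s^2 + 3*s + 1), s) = sin((s + 1)^3) + cos((s + 1)^3) + C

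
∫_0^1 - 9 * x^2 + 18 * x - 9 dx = -3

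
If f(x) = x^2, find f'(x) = 2*x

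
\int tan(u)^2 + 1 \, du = tan(u) + C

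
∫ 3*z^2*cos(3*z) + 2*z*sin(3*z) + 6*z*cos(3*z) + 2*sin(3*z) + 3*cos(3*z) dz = (z + 1)^2*sin(3*z) + C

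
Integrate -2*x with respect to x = -x^2 + C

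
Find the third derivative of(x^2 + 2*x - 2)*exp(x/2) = x^2*exp(x/2)/8 + 7*x*exp(x/2)/4 + 17*exp(x/2)/4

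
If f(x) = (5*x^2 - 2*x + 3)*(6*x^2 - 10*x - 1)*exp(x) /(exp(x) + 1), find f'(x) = (30*x^4*exp(x) + 120*x^3*exp(2*x) + 58*x^3*exp(x) - 186*x^2*exp(2*x) - 153*x^2*exp(x) + 66*x*exp(2*x) + 38*x*exp(x) - 28*exp(2*x) - 31*exp(x))/(exp(2*x) + 2*exp(x) + 1)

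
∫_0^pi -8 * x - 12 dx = -4*pi^2 - 12*pi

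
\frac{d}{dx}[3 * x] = 3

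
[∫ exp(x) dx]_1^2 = -E + exp(2)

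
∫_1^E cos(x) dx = -sin(1) + sin(E)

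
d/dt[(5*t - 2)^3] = 375*t^2 - 300*t + 60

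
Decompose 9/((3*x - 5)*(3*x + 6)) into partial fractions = 9/(11*(3*x - 5)) - 3/(11*(x + 2))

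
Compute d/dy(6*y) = 6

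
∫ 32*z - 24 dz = 16*z^2 - 24*z + C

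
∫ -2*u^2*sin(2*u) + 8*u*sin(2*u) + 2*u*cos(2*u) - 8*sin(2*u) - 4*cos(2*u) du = (u - 2)^2*cos(2*u) + C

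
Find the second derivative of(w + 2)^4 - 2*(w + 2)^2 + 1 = 12*w^2 + 48*w + 44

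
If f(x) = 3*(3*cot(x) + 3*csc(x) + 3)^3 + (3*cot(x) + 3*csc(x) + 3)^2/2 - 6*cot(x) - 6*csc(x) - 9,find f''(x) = -972/tan(x) + 972/tan(x)^5 - 3/sin(x) - 495*cos(x)/sin(x)^2 - 1980/sin(x)^2 + 978*cos(x)/sin(x)^3 - 2910/sin(x)^3 + 2970*cos(x)/sin(x)^4 + 2970/sin(x)^4 + 2916*cos(x)/sin(x)^5 + 3888/sin(x)^5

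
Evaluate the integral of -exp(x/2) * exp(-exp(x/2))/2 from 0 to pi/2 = -exp(-1) + exp(-exp(pi/4))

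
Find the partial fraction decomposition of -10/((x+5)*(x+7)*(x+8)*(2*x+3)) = -80/(1001*(2*x + 3)) + 10/(39*(x + 8)) - 5/(11*(x + 7)) + 5/(21*(x + 5))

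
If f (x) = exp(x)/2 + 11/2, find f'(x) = exp(x)/2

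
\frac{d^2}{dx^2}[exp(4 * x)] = 16*exp(4*x)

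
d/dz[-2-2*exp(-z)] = 2*exp(-z)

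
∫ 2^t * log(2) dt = 2^t + C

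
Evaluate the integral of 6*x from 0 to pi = 3*pi^2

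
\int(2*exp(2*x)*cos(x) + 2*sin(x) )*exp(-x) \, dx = 2*sqrt(2)*sin(x + pi/4)*sinh(x) + C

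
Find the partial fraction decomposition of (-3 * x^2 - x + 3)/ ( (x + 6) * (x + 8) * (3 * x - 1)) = 21/(475*(3*x - 1)) - 181/(50*(x + 8)) + 99/(38*(x + 6))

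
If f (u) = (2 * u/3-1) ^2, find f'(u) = 8*u/9 - 4/3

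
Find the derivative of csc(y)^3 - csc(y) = (1 - 3/sin(y)^2)*cos(y)/sin(y)^2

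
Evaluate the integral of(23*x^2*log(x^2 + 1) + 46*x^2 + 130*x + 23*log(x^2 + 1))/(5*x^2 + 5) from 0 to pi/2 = (3*pi/10 + 7)*log(1 + pi^2/4) + (6 + 2*pi)*log(1 + pi^2/4)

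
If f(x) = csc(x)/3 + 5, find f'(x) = -cot(x)*csc(x)/3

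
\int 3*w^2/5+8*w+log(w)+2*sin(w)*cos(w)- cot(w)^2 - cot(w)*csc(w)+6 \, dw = w^3/5 + 4*w^2 + w*log(w) + 6*w + sin(w)^2 + cot(w) + csc(w) + C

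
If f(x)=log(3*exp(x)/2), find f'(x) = 1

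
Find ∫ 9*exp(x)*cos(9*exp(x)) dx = sin(9*exp(x)) + C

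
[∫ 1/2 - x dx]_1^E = -10 + (5 - E)*(E/2 + 2)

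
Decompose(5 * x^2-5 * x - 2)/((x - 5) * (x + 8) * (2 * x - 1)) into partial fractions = 13/(153*(2*x - 1)) + 358/(221*(x + 8)) + 98/(117*(x - 5))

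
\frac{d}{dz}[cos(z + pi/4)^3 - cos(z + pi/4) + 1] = sin(z + pi/4)/4 - 3*cos(3*z + pi/4)/4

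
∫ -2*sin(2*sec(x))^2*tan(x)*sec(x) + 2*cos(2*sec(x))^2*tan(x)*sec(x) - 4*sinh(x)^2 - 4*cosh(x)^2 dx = sin(4/cos(x))/2 - 2*sinh(2*x) + C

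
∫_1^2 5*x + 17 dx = 49/2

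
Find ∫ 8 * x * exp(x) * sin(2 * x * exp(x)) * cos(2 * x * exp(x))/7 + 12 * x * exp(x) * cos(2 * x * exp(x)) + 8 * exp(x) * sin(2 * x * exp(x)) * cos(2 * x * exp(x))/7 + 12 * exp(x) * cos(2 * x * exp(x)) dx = 2*(sin(2*x*exp(x)) + 21)*sin(2*x*exp(x))/7 + C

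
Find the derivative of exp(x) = exp(x)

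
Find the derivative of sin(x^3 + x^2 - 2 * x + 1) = (3*x^2 + 2*x - 2)*cos(x^3 + x^2 - 2*x + 1)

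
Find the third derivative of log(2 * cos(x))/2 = -sin(x)/cos(x)^3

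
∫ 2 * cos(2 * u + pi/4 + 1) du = sin(2*u + pi/4 + 1) + C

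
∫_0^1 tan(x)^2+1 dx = tan(1)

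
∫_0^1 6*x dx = 3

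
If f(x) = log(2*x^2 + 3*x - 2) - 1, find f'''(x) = (32*x^3 + 72*x^2 + 204*x + 126)/(8*x^6 + 36*x^5 + 30*x^4 - 45*x^3 - 30*x^2 + 36*x - 8)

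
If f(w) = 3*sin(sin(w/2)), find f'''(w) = 3*(3*sin(w/2)*sin(sin(w/2)) - cos(w/2)^2*cos(sin(w/2)) - cos(sin(w/2)))*cos(w/2)/8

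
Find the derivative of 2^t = 2^t*log(2)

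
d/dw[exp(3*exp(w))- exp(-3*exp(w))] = (3*exp(w) + 3*exp(w + 6*exp(w)))*exp(-3*exp(w))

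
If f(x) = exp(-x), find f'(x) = -exp(-x)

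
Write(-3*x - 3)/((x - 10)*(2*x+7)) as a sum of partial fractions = -5/(9*(2*x + 7)) - 11/(9*(x - 10))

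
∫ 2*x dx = x^2 + C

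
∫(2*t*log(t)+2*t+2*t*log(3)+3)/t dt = (2*t + 3)*log(3*t) + C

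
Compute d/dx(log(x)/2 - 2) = 1/(2*x)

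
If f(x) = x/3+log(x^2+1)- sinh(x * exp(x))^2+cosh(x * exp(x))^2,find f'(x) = (x^2 + 6*x + 1)/(3*x^2 + 3)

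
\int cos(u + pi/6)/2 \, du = sin(u + pi/6)/2 + C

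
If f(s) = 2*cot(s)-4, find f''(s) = 4*cos(s)/sin(s)^3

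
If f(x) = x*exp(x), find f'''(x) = x*exp(x) + 3*exp(x)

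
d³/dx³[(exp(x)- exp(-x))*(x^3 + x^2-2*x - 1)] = (x^3*exp(2*x) + x^3 + 10*x^2*exp(2*x) - 8*x^2 + 22*x*exp(2*x) + 10*x + 5*exp(2*x) + 5)*exp(-x)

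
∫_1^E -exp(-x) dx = -exp(-1) + exp(-E)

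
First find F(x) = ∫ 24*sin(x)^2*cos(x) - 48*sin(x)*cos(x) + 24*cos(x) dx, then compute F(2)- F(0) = 8*(-1 + sin(2))^3 + 8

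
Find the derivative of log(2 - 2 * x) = 1/(x - 1)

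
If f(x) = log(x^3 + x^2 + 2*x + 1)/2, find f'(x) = (3*x^2 + 2*x + 2)/(2*x^3 + 2*x^2 + 4*x + 2)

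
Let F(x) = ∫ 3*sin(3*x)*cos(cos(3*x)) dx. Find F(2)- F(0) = -sin(cos(6)) + sin(1)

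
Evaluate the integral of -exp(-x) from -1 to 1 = -E + exp(-1)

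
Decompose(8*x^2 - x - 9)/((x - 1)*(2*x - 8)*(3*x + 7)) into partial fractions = 83/(95*(3*x + 7)) + 1/(30*(x - 1)) + 115/(114*(x - 4))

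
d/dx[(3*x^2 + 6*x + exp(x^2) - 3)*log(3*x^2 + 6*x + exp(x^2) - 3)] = 2*x*exp(x^2)*log(3*x^2 + 6*x + exp(x^2) - 3) + 2*x*exp(x^2) + 6*x*log(3*x^2 + 6*x + exp(x^2) - 3) + 6*x + 6*log(3*x^2 + 6*x + exp(x^2) - 3) + 6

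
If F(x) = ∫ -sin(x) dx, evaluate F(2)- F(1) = -cos(1) + cos(2)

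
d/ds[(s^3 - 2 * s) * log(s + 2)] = (3*s^3*log(s + 2) + s^3 + 6*s^2*log(s + 2) - 2*s*log(s + 2) - 2*s - 4*log(s + 2))/(s + 2)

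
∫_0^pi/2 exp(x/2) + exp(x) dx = -4 + (1 + exp(pi/4))^2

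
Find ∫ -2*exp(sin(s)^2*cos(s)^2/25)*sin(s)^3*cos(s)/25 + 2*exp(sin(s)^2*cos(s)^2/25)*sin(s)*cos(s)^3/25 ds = exp((1 - cos(4*s))/200) + C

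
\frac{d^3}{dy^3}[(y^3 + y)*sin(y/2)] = -y^3*cos(y/2)/8 - 9*y^2*sin(y/2)/4 + 71*y*cos(y/2)/8 + 21*sin(y/2)/4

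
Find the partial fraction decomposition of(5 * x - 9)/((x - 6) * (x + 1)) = 2/(x + 1) + 3/(x - 6)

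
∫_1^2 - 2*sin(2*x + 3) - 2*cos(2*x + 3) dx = sin(5) - sin(7) - cos(5) + cos(7)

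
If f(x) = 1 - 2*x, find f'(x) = -2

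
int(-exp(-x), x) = exp(-x) + C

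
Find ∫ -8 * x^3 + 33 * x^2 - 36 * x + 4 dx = -2*x^4 + 11*x^3 - 18*x^2 + 4*x + C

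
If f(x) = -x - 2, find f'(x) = -1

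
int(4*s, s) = 2*s^2 + C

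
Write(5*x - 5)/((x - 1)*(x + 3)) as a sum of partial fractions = 5/(x + 3)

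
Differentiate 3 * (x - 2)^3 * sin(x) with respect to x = 3*(x - 2)^2*(x*cos(x) + 3*sin(x) - 2*cos(x))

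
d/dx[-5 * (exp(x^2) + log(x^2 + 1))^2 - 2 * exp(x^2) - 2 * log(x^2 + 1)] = (-20*x^3*exp(2*x^2) - 20*x^3*exp(x^2)*log(x^2 + 1) - 4*x^3*exp(x^2) - 20*x*exp(2*x^2) - 20*x*exp(x^2)*log(x^2 + 1) - 24*x*exp(x^2) - 20*x*log(x^2 + 1) - 4*x)/(x^2 + 1)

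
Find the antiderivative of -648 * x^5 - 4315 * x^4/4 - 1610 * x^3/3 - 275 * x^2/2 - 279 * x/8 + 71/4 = -108*x^6 - 863*x^5/4 - 805*x^4/6 - 275*x^3/6 - 279*x^2/16 + 71*x/4 + C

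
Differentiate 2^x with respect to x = 2^x*log(2)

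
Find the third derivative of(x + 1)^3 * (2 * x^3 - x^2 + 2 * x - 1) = 240*x^3 + 300*x^2 + 120*x + 24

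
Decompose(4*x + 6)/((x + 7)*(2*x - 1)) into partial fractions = 16/(15*(2*x - 1)) + 22/(15*(x + 7))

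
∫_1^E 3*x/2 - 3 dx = -3/4 + 3*(-2 + E)^2/4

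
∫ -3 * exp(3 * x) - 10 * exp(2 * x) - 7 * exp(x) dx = -(exp(x) + 2)^3 + (exp(x) + 2)^2 + exp(x) + C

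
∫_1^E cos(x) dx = -sin(1) + sin(E)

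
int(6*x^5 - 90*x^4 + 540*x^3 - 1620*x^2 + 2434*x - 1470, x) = x^6 - 18*x^5 + 135*x^4 - 540*x^3 + 1217*x^2 - 1470*x + C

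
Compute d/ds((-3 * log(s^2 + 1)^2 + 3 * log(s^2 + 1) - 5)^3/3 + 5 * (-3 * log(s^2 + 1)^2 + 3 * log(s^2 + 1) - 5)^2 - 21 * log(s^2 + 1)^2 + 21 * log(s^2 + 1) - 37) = (-108*s*log(s^2 + 1)^5 + 270*s*log(s^2 + 1)^4 - 216*s*log(s^2 + 1)^3 + 54*s*log(s^2 + 1)^2 + 216*s*log(s^2 + 1) - 108*s)/(s^2 + 1)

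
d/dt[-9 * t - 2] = -9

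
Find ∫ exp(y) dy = exp(y) + C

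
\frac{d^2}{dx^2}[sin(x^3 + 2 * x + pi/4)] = -9*x^4*sin(x^3 + 2*x + pi/4) - 12*x^2*sin(x^3 + 2*x + pi/4) + 6*x*cos(x^3 + 2*x + pi/4) - 4*sin(x^3 + 2*x + pi/4)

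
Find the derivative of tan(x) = cos(x)^(-2)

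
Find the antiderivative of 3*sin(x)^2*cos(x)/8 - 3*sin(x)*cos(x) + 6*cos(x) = (sin(x) - 4)^3/8 + C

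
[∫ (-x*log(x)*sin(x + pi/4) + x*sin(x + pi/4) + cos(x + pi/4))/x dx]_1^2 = cos(pi/4 + 1) + (-1 + log(2))*cos(pi/4 + 2)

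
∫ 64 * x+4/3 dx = 32*x^2 + 4*x/3 - atan(5/(-x^3 + 25*x^2 + 25*x + 15)) - atan(-x^3/5 + 5*x^2 + 5*x + 3) + C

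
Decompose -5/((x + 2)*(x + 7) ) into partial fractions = 1/(x + 7) - 1/(x + 2)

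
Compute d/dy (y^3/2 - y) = 3*y^2/2 - 1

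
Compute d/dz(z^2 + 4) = 2*z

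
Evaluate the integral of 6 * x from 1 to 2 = 9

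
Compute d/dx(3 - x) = -1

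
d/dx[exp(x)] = exp(x)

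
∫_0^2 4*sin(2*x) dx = 2 - 2*cos(4)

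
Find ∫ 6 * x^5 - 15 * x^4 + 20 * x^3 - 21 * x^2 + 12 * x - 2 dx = x^6 - 3*x^5 + 5*x^4 - 7*x^3 + 6*x^2 - 2*x + C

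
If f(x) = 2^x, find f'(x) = 2^x*log(2)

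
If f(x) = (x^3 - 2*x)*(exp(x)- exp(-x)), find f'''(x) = (x^3*exp(2*x) + x^3 + 9*x^2*exp(2*x) - 9*x^2 + 16*x*exp(2*x) + 16*x)*exp(-x)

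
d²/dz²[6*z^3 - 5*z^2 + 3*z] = 36*z - 10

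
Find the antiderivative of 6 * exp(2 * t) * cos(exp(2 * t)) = 3*sin(exp(2*t)) + C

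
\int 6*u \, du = 3*u^2 + C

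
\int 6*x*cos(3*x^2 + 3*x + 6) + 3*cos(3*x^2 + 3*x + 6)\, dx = sin(3*(x^2 + x + 2)) + C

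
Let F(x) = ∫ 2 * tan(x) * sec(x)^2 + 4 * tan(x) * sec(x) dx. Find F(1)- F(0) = -9 + (sec(1) + 2)^2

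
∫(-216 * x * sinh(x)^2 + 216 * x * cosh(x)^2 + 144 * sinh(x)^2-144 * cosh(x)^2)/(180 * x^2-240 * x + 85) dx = 3*log(36*x^2 - 48*x + 17)/5 + C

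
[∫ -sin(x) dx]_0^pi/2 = -1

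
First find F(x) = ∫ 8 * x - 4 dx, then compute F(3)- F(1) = 24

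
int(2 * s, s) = s^2 + C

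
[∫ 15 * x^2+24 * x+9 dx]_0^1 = 26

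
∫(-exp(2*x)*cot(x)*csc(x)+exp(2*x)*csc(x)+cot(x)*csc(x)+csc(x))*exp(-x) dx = 2*sinh(x)*csc(x) + C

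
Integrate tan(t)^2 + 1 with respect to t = tan(t) + C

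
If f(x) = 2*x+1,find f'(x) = 2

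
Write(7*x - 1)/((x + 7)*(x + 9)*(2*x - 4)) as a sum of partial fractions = -16/(11*(x + 9)) + 25/(18*(x + 7)) + 13/(198*(x - 2))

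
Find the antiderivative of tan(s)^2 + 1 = tan(s) + C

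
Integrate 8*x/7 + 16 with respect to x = 4*x^2/7 + 16*x + C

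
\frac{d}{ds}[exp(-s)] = -exp(-s)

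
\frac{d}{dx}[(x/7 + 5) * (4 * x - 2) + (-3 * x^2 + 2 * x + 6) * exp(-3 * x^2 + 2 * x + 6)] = 18*x^3*exp(-3*x^2 + 2*x + 6) - 18*x^2*exp(-3*x^2 + 2*x + 6) - 38*x*exp(-3*x^2 + 2*x + 6) + 8*x/7 + 14*exp(-3*x^2 + 2*x + 6) + 138/7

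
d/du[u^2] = 2*u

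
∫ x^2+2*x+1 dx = x^3/3 + x^2 + x + C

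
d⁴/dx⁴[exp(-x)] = exp(-x)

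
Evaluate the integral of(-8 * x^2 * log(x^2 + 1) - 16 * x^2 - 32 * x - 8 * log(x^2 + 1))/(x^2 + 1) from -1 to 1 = -16*log(2)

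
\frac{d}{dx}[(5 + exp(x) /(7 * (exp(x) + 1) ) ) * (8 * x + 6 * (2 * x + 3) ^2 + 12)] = (24*x^2*exp(x) + 1728*x*exp(2*x) + 3488*x*exp(x) + 1680*x + 2880*exp(2*x) + 5746*exp(x) + 2800)/(7*exp(2*x) + 14*exp(x) + 7)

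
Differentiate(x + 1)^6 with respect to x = 6*x^5 + 30*x^4 + 60*x^3 + 60*x^2 + 30*x + 6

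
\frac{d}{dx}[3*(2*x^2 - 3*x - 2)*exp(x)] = 6*x^2*exp(x) + 3*x*exp(x) - 15*exp(x)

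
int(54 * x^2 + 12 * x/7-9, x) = 18*x^3 + 6*x^2/7 - 9*x + C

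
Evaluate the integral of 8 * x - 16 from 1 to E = -4 + 4*(-2 + E)^2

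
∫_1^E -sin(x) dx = cos(E) - cos(1)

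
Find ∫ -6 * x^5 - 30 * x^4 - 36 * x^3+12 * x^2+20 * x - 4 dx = -x^6 - 6*x^5 - 9*x^4 + 4*x^3 + 10*x^2 - 4*x + C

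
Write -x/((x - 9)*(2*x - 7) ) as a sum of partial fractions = 7/(11*(2*x - 7)) - 9/(11*(x - 9))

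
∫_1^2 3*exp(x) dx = -3*E + 3*exp(2)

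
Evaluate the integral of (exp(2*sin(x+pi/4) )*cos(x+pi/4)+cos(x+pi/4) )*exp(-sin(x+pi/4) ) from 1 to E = -exp(sin(pi/4 + 1)) - exp(-sin(pi/4 + E)) + exp(-sin(pi/4 + 1)) + exp(sin(pi/4 + E))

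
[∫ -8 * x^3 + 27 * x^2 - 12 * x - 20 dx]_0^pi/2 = -24 + (-2 + pi/2)^3*(-pi - 3)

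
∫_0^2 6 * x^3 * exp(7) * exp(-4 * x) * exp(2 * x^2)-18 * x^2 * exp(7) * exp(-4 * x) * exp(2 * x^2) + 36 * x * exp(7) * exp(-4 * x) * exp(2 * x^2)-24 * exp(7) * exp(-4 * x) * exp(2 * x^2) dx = 0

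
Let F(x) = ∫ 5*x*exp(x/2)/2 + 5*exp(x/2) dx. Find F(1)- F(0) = 5*exp(1/2)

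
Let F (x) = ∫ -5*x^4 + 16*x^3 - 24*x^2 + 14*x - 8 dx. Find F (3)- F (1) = -90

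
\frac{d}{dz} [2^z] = 2^z*log(2)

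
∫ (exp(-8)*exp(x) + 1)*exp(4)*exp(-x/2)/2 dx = 2*sinh(x/2 - 4) + C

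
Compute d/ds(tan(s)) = cos(s)^(-2)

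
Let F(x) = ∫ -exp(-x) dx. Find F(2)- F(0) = -1 + exp(-2)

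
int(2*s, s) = s^2 + C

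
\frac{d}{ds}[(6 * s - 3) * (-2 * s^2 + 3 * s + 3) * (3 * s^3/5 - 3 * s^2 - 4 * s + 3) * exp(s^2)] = -72*s^7*exp(s^2)/5 + 504*s^6*exp(s^2)/5 - 402*s^5*exp(s^2)/5 - 384*s^4*exp(s^2)/5 + 258*s^3*exp(s^2)/5 - 1836*s^2*exp(s^2)/5 + 72*s*exp(s^2) + 63*exp(s^2)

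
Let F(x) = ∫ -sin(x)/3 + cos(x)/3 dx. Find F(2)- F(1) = sqrt(2)*(-sin(pi/4 + 1) + sin(pi/4 + 2))/3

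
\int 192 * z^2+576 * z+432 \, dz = 64*z^3 + 288*z^2 + 432*z + C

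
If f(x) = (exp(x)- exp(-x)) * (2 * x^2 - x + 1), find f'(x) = (2*x^2*exp(2*x) + 2*x^2 + 3*x*exp(2*x) - 5*x + 2)*exp(-x)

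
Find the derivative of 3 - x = -1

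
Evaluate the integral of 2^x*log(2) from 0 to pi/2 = -1 + 2^(pi/2)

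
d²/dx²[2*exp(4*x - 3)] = 32*exp(4*x - 3)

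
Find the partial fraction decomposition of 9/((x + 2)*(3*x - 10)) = 27/(16*(3*x - 10)) - 9/(16*(x + 2))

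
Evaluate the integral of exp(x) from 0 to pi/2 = -1 + exp(pi/2)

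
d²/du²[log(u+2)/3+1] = -1/(3*u^2 + 12*u + 12)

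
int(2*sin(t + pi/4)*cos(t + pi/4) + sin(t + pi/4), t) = -(cos(t + pi/4) + 1)*cos(t + pi/4) + C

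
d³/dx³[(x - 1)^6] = 120*x^3 - 360*x^2 + 360*x - 120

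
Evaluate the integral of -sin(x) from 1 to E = cos(E) - cos(1)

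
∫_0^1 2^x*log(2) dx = 1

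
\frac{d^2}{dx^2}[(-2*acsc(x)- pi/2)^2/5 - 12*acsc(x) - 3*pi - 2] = (16*x^3*sqrt(1 - 1/x^2)*acsc(x) - 120*x^3*sqrt(1 - 1/x^2) + 4*pi*x^3*sqrt(1 - 1/x^2) + 8*x^2 - 8*x*sqrt(1 - 1/x^2)*acsc(x) - 2*pi*x*sqrt(1 - 1/x^2) + 60*x*sqrt(1 - 1/x^2) - 8)/(5*x^6 - 10*x^4 + 5*x^2)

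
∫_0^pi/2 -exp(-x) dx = -1 + exp(-pi/2)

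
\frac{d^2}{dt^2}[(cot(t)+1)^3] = 12*cot(t)^5 + 18*cot(t)^4 + 24*cot(t)^3 + 24*cot(t)^2 + 12*cot(t) + 6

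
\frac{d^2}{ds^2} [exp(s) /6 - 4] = exp(s)/6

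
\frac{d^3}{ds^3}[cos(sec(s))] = (sin(1/cos(s)) - 7*sin(1/cos(s))/cos(s)^2 + sin(1/cos(s))/cos(s)^4 + 3*cos(1/cos(s))/cos(s) - 6*cos(1/cos(s))/cos(s)^3)*sin(s)/cos(s)^2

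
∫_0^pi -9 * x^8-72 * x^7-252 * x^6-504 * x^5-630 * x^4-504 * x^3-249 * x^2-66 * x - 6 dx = -(1 + pi)^9 + (1 + pi)^3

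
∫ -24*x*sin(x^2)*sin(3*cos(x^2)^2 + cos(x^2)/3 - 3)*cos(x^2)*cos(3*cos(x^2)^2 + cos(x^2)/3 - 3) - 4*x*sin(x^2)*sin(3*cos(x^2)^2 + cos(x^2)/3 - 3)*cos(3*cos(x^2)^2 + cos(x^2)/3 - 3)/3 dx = sin(3*sin(x^2)^2 - cos(x^2)/3)^2 + C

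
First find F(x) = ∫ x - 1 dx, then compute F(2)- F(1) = 1/2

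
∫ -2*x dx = -x^2 + C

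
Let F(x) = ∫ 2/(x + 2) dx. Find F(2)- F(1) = -log(9) + log(16)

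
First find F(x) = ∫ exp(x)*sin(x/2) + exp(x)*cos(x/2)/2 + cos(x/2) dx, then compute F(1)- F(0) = (2 + E)*sin(1/2)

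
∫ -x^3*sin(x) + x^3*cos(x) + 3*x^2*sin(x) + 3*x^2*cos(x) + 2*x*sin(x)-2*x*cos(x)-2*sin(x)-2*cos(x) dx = sqrt(2)*x*(x^2 - 2)*sin(x + pi/4) + C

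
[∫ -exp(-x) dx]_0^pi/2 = -1 + exp(-pi/2)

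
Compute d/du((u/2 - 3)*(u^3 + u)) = 2*u^3 - 9*u^2 + u - 3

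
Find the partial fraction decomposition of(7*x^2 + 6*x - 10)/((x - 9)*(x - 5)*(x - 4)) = 126/(5*(x - 4)) - 195/(4*(x - 5)) + 611/(20*(x - 9))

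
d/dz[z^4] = 4*z^3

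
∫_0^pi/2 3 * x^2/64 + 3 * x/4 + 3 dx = -8 + (pi/8 + 2)^3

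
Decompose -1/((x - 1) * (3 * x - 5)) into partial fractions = -3/(2*(3*x - 5)) + 1/(2*(x - 1))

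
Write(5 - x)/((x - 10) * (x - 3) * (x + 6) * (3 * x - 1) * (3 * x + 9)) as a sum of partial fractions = 63/(22040*(3*x - 1)) + 11/(24624*(x + 6)) - 2/(1755*(x + 3)) - 1/(4536*(x - 3)) - 5/(126672*(x - 10))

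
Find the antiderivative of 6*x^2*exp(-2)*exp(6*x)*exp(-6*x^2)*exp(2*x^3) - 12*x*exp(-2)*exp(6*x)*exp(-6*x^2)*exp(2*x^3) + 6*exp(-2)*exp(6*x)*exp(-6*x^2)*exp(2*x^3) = exp(2*(x - 1)^3) + C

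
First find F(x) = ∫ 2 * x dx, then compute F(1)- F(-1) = 0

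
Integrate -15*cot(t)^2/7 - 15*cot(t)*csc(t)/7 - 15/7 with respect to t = 15/(7*tan(t)) + 15/(7*sin(t)) + C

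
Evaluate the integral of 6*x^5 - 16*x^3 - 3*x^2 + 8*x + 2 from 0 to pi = -pi^3 + 2*pi + (-pi^3 + 2*pi)^2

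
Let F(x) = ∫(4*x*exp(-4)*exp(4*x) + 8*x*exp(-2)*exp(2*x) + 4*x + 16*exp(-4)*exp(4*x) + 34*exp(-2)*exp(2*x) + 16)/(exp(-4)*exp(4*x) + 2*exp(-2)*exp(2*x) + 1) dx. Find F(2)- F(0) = -exp(-2)/(exp(-2) + 1) + exp(2)/(1 + exp(2)) + 40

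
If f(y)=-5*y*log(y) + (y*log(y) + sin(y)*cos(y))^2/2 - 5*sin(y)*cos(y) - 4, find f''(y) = (-2*y^2*log(y)*sin(2*y) + 2*y*(1 - cos(2*y))^2 + y*log(y)^2 + 2*y*log(y)*cos(2*y) + 3*y*log(y) + 10*y*sin(2*y) + 6*y*cos(2*y) - 2*y + sin(2*y)/2 - 5)/y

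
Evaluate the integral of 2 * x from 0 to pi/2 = pi^2/4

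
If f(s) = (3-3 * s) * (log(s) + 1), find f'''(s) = (3*s + 6)/s^3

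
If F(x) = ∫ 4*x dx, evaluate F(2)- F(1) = 6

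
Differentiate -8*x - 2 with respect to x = -8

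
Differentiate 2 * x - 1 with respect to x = 2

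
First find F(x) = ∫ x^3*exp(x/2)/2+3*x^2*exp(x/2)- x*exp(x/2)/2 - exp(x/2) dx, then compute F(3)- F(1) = 24*exp(3/2)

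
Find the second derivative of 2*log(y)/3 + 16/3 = -2/(3*y^2)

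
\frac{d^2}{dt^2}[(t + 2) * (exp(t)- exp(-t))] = (t*exp(2*t) - t + 4*exp(2*t))*exp(-t)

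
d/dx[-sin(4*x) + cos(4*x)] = -4*sin(4*x) - 4*cos(4*x)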